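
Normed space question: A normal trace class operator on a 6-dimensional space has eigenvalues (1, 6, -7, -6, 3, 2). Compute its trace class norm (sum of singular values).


For a normal operator, singular values equal |eigenvalues|.
Trace norm = sum |lambda_i| = 1 + 6 + 7 + 6 + 3 + 2
= 25

25


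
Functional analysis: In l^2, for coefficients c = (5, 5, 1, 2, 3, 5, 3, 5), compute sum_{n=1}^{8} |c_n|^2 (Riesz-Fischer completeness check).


sum |c_n|^2 = 5^2 + 5^2 + 1^2 + 2^2 + 3^2 + 5^2 + 3^2 + 5^2
= 25 + 25 + 1 + 4 + 9 + 25 + 9 + 25
= 123

123


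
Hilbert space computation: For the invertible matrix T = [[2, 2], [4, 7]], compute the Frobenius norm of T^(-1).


det(T) = 2*7 - 2*4 = 6
T^(-1) = (1/6) * [[7, -2], [-4, 2]] = [[1.1667, -0.3333], [-0.6667, 0.3333]]
||T^(-1)||_F^2 = 1.1667^2 + (-0.3333)^2 + (-0.6667)^2 + 0.3333^2 = 2.0278
||T^(-1)||_F = sqrt(2.0278) = 1.4240

1.4240


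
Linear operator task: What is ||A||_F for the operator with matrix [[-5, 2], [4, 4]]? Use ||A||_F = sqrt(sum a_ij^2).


||A||_F^2 = sum a_ij^2
= (-5)^2 + 2^2 + 4^2 + 4^2
= 25 + 4 + 16 + 16 = 61
||A||_F = sqrt(61) = 7.8102

7.8102


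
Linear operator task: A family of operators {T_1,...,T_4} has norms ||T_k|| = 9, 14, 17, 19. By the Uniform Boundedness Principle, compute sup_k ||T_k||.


By the Uniform Boundedness Principle, the supremum of norms is finite.
sup_k ||T_k|| = max(9, 14, 17, 19) = 19

19


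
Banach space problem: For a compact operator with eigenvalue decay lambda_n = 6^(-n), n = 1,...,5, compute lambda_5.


The eigenvalue formula gives lambda_5 = 1/6^5
= 1/7776
= 1.2860e-04

1.2860e-04


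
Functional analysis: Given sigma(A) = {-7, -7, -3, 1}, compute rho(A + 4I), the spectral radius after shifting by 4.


Spectrum of A + 4I = {-3, -3, 1, 5}
Spectral radius = max |lambda| over the shifted spectrum
= max(3, 3, 1, 5) = 5

5


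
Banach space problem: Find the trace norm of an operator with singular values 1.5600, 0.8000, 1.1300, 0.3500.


The nuclear norm is the sum of all singular values.
||T||_1 = 1.5600 + 0.8000 + 1.1300 + 0.3500
= 3.8400

3.8400


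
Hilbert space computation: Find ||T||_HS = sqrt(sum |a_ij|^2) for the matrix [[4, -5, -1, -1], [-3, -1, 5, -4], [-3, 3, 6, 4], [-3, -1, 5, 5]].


The Hilbert-Schmidt norm is sqrt(sum of squares of all entries).
Sum of squares = 4^2 + (-5)^2 + (-1)^2 + (-1)^2 + (-3)^2 + (-1)^2 + 5^2 + (-4)^2 + (-3)^2 + 3^2 + 6^2 + 4^2 + (-3)^2 + (-1)^2 + 5^2 + 5^2
= 16 + 25 + 1 + 1 + 9 + 1 + 25 + 16 + 9 + 9 + 36 + 16 + 9 + 1 + 25 + 25 = 224
||T||_HS = sqrt(224) = 14.9666

14.9666


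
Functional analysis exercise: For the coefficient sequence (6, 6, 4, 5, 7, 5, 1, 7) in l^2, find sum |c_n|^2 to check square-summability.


sum |c_n|^2 = 6^2 + 6^2 + 4^2 + 5^2 + 7^2 + 5^2 + 1^2 + 7^2
= 36 + 36 + 16 + 25 + 49 + 25 + 1 + 49
= 237

237


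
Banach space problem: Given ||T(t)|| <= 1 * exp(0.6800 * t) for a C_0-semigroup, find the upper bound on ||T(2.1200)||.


||T(2.1200)|| <= 1 * exp(0.6800 * 2.1200)
= 1 * exp(1.4416)
= 1 * 4.2275
= 4.2275

4.2275


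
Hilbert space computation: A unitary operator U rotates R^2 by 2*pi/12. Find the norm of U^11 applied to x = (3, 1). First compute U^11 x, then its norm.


U is a rotation by theta = 2*pi/12
U^11 = rotation by 11*theta = 22*pi/12
cos(22*pi/12) = 0.8660, sin(22*pi/12) = -0.5000
U^11 x = (0.8660 * 3 - -0.5000 * 1, -0.5000 * 3 + 0.8660 * 1)
= (3.0981, -0.6340)
||U^11 x|| = sqrt(3.0981^2 + (-0.6340)^2) = sqrt(10.0000) = 3.1623

3.1623


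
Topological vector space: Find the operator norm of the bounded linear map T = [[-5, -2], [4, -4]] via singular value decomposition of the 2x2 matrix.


A^T A = [[41, -6], [-6, 20]]
trace(A^T A) = 61, det(A^T A) = 784
discriminant = 61^2 - 4*784 = 585
Largest eigenvalue of A^T A = (trace + sqrt(disc))/2 = 42.5934
||T|| = sqrt(42.5934) = 6.5264

6.5264


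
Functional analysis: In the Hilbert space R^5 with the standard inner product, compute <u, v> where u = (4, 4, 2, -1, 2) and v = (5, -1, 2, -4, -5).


Computing the standard inner product <u, v> = sum u_i * v_i
= 4*5 + 4*-1 + 2*2 + -1*-4 + 2*-5
= 20 + -4 + 4 + 4 + -10
= 14

14


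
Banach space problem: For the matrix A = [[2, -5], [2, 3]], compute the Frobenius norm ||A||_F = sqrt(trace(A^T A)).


||A||_F^2 = sum a_ij^2
= 2^2 + (-5)^2 + 2^2 + 3^2
= 4 + 25 + 4 + 9 = 42
||A||_F = sqrt(42) = 6.4807

6.4807


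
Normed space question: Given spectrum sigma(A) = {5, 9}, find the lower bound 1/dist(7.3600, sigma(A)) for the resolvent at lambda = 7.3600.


dist(7.3600, {5, 9}) = min(|7.3600 - 5|, |7.3600 - 9|)
= min(2.3600, 1.6400) = 1.6400
Resolvent bound = 1/1.6400 = 0.6098

0.6098


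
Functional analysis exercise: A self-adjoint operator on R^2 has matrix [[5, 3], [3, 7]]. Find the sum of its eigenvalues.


For a self-adjoint (symmetric) matrix, the eigenvalues are real.
The sum of eigenvalues equals the trace of the matrix.
trace = 5 + 7 = 12

12


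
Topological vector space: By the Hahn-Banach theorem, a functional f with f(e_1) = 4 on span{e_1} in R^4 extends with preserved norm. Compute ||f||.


The norm of f is given by ||f|| = sup_{||x||=1} |f(x)|.
On span{e_1}, ||e_1|| = 1, so ||f|| = |f(e_1)| / ||e_1||
= |4| / 1 = 4.0000

4.0000


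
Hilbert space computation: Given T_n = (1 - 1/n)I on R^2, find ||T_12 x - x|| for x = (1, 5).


T_12 x - x = (1 - 1/12)x - x = -x/12
||x|| = sqrt(26) = 5.0990
||T_12 x - x|| = ||x||/12 = 5.0990/12 = 0.4249

0.4249


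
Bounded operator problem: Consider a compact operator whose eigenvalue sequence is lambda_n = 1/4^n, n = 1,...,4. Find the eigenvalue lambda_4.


The eigenvalue formula gives lambda_4 = 1/4^4
= 1/256
= 0.0039

0.0039


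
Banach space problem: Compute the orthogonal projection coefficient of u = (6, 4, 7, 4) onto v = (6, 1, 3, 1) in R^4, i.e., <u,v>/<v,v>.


Computing <u,v> = 6*6 + 4*1 + 7*3 + 4*1 = 65
Computing <v,v> = 6^2 + 1^2 + 3^2 + 1^2 = 47
Projection coefficient = 65/47 = 1.3830

1.3830


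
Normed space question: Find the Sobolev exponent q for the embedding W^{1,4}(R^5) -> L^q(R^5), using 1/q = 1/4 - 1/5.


Using the Sobolev embedding formula: 1/q = 1/p - k/n
1/q = 1/4 - 1/5 = 1/20
q = 1/(1/20) = 20

20.0000


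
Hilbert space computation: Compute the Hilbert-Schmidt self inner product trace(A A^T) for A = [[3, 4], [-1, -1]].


trace(A * A^T) = sum of squares of all entries
= 3^2 + 4^2 + (-1)^2 + (-1)^2
= 9 + 16 + 1 + 1
= 27

27


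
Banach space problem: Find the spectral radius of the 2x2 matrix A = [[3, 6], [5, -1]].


For a 2x2 matrix, eigenvalues satisfy lambda^2 - (trace)*lambda + det = 0
trace = 3 + -1 = 2
det = 3*-1 - 6*5 = -33
discriminant = 2^2 - 4*(-33) = 136
spectral radius = max |eigenvalue| = 6.8310

6.8310


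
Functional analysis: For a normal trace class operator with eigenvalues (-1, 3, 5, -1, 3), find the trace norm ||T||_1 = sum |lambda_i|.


For a normal operator, singular values equal |eigenvalues|.
Trace norm = sum |lambda_i| = 1 + 3 + 5 + 1 + 3
= 13

13


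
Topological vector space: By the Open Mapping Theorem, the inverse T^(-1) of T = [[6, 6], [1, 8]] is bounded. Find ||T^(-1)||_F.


det(T) = 6*8 - 6*1 = 42
T^(-1) = (1/42) * [[8, -6], [-1, 6]] = [[0.1905, -0.1429], [-0.0238, 0.1429]]
||T^(-1)||_F^2 = 0.1905^2 + (-0.1429)^2 + (-0.0238)^2 + 0.1429^2 = 0.0777
||T^(-1)||_F = sqrt(0.0777) = 0.2787

0.2787


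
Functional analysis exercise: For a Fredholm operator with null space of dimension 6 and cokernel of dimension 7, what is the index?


The Fredholm index is defined as ind(T) = dim(ker T) - dim(coker T)
= 6 - 7
= -1

-1


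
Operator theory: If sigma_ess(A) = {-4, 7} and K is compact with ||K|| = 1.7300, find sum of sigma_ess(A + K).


By Weyl's theorem, the essential spectrum is invariant under compact perturbations.
sigma_ess(A + K) = sigma_ess(A) = {-4, 7}
Sum = -4 + 7 = 3

3


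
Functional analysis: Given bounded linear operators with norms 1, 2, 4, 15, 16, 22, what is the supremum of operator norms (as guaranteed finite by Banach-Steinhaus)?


By the Uniform Boundedness Principle, the supremum of norms is finite.
sup_k ||T_k|| = max(1, 2, 4, 15, 16, 22) = 22

22


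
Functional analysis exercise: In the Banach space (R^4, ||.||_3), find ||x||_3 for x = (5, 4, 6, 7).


The l^3 norm = (sum |x_i|^3)^(1/3)
Sum of 3th powers = 125 + 64 + 216 + 343 = 748
||x||_3 = (748)^(1/3) = 9.0775

9.0775


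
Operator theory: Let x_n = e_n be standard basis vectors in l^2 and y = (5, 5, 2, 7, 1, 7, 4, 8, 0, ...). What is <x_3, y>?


x_3 = e_3 is the standard basis vector with 1 in position 3.
<x_3, y> = y_3 = 2
As n -> infinity, <x_n, y> -> 0, confirming weak convergence of (x_n) to 0.

2


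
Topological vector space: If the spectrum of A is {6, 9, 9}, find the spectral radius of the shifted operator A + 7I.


Spectrum of A + 7I = {13, 16, 16}
Spectral radius = max |lambda| over the shifted spectrum
= max(13, 16, 16) = 16

16


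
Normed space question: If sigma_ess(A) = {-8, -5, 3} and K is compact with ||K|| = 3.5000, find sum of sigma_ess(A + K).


By Weyl's theorem, the essential spectrum is invariant under compact perturbations.
sigma_ess(A + K) = sigma_ess(A) = {-8, -5, 3}
Sum = -8 + -5 + 3 = -10

-10


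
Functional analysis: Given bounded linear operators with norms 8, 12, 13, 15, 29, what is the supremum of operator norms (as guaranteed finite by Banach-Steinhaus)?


By the Uniform Boundedness Principle, the supremum of norms is finite.
sup_k ||T_k|| = max(8, 12, 13, 15, 29) = 29

29


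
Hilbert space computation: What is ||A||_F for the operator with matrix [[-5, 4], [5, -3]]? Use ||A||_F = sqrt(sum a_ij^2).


||A||_F^2 = sum a_ij^2
= (-5)^2 + 4^2 + 5^2 + (-3)^2
= 25 + 16 + 25 + 9 = 75
||A||_F = sqrt(75) = 8.6603

8.6603


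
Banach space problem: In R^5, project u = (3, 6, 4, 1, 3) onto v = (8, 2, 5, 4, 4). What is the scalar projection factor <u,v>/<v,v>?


Computing <u,v> = 3*8 + 6*2 + 4*5 + 1*4 + 3*4 = 72
Computing <v,v> = 8^2 + 2^2 + 5^2 + 4^2 + 4^2 = 125
Projection coefficient = 72/125 = 0.5760

0.5760


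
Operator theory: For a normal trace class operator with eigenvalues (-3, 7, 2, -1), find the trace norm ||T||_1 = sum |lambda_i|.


For a normal operator, singular values equal |eigenvalues|.
Trace norm = sum |lambda_i| = 3 + 7 + 2 + 1
= 13

13


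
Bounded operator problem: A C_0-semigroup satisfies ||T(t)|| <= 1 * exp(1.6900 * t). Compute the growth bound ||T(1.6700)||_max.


||T(1.6700)|| <= 1 * exp(1.6900 * 1.6700)
= 1 * exp(2.8223)
= 1 * 16.8155
= 16.8155

16.8155


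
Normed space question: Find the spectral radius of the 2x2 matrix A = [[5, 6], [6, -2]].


For a 2x2 matrix, eigenvalues satisfy lambda^2 - (trace)*lambda + det = 0
trace = 5 + -2 = 3
det = 5*-2 - 6*6 = -46
discriminant = 3^2 - 4*(-46) = 193
spectral radius = max |eigenvalue| = 8.4462

8.4462


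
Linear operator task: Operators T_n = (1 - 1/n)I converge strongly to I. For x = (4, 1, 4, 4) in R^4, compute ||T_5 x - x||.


T_5 x - x = (1 - 1/5)x - x = -x/5
||x|| = sqrt(49) = 7.0000
||T_5 x - x|| = ||x||/5 = 7.0000/5 = 1.4000

1.4000


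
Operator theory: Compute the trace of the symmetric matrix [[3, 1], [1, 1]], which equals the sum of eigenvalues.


For a self-adjoint (symmetric) matrix, the eigenvalues are real.
The sum of eigenvalues equals the trace of the matrix.
trace = 3 + 1 = 4

4


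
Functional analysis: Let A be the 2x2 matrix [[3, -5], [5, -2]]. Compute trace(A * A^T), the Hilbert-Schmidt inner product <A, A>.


trace(A * A^T) = sum of squares of all entries
= 3^2 + (-5)^2 + 5^2 + (-2)^2
= 9 + 25 + 25 + 4
= 63

63


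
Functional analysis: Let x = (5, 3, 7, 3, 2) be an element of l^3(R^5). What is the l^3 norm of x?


The l^3 norm = (sum |x_i|^3)^(1/3)
Sum of 3th powers = 125 + 27 + 343 + 27 + 8 = 530
||x||_3 = (530)^(1/3) = 8.0927

8.0927


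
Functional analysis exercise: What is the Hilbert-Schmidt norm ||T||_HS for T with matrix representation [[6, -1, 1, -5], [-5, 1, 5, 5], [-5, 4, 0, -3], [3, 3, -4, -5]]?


The Hilbert-Schmidt norm is sqrt(sum of squares of all entries).
Sum of squares = 6^2 + (-1)^2 + 1^2 + (-5)^2 + (-5)^2 + 1^2 + 5^2 + 5^2 + (-5)^2 + 4^2 + 0^2 + (-3)^2 + 3^2 + 3^2 + (-4)^2 + (-5)^2
= 36 + 1 + 1 + 25 + 25 + 1 + 25 + 25 + 25 + 16 + 0 + 9 + 9 + 9 + 16 + 25 = 248
||T||_HS = sqrt(248) = 15.7480

15.7480


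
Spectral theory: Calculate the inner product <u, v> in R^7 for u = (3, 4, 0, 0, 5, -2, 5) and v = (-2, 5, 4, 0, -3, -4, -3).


Computing the standard inner product <u, v> = sum u_i * v_i
= 3*-2 + 4*5 + 0*4 + 0*0 + 5*-3 + -2*-4 + 5*-3
= -6 + 20 + 0 + 0 + -15 + 8 + -15
= -8

-8


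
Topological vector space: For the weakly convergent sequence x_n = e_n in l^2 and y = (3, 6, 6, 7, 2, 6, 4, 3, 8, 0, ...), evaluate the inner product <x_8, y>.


x_8 = e_8 is the standard basis vector with 1 in position 8.
<x_8, y> = y_8 = 3
As n -> infinity, <x_n, y> -> 0, confirming weak convergence of (x_n) to 0.

3


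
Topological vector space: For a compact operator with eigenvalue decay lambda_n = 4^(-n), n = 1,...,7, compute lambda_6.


The eigenvalue formula gives lambda_6 = 1/4^6
= 1/4096
= 2.4414e-04

2.4414e-04


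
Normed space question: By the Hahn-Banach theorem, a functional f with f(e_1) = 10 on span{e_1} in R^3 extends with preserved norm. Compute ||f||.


The norm of f is given by ||f|| = sup_{||x||=1} |f(x)|.
On span{e_1}, ||e_1|| = 1, so ||f|| = |f(e_1)| / ||e_1||
= |10| / 1 = 10.0000

10.0000


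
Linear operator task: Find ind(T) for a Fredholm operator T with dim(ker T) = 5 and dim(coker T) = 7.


The Fredholm index is defined as ind(T) = dim(ker T) - dim(coker T)
= 5 - 7
= -2

-2


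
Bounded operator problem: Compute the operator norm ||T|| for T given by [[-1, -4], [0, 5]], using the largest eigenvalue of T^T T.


A^T A = [[1, 4], [4, 41]]
trace(A^T A) = 42, det(A^T A) = 25
discriminant = 42^2 - 4*25 = 1664
Largest eigenvalue of A^T A = (trace + sqrt(disc))/2 = 41.3961
||T|| = sqrt(41.3961) = 6.4340

6.4340


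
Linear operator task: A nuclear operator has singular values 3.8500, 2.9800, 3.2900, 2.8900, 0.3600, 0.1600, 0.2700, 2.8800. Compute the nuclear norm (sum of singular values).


The nuclear norm is the sum of all singular values.
||T||_1 = 3.8500 + 2.9800 + 3.2900 + 2.8900 + 0.3600 + 0.1600 + 0.2700 + 2.8800
= 16.6800

16.6800


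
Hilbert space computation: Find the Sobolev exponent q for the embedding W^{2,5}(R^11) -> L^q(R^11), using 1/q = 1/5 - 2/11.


Using the Sobolev embedding formula: 1/q = 1/p - k/n
1/q = 1/5 - 2/11 = 1/55
q = 1/(1/55) = 55

55.0000


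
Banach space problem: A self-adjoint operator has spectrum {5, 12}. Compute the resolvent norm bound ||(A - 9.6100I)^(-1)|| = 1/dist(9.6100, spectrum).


dist(9.6100, {5, 12}) = min(|9.6100 - 5|, |9.6100 - 12|)
= min(4.6100, 2.3900) = 2.3900
Resolvent bound = 1/2.3900 = 0.4184

0.4184


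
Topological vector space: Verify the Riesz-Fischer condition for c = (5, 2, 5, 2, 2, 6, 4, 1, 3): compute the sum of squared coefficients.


sum |c_n|^2 = 5^2 + 2^2 + 5^2 + 2^2 + 2^2 + 6^2 + 4^2 + 1^2 + 3^2
= 25 + 4 + 25 + 4 + 4 + 36 + 16 + 1 + 9
= 124

124


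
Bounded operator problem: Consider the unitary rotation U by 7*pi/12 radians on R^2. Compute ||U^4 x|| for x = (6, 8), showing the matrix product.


U is a rotation by theta = 7*pi/12
U^4 = rotation by 4*theta = 28*pi/12 = 4*pi/12 (mod 2*pi)
cos(4*pi/12) = 0.5000, sin(4*pi/12) = 0.8660
U^4 x = (0.5000 * 6 - 0.8660 * 8, 0.8660 * 6 + 0.5000 * 8)
= (-3.9282, 9.1962)
||U^4 x|| = sqrt((-3.9282)^2 + 9.1962^2) = sqrt(100.0000) = 10.0000

10.0000


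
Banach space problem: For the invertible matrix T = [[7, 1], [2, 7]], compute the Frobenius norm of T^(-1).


det(T) = 7*7 - 1*2 = 47
T^(-1) = (1/47) * [[7, -1], [-2, 7]] = [[0.1489, -0.0213], [-0.0426, 0.1489]]
||T^(-1)||_F^2 = 0.1489^2 + (-0.0213)^2 + (-0.0426)^2 + 0.1489^2 = 0.0466
||T^(-1)||_F = sqrt(0.0466) = 0.2159

0.2159


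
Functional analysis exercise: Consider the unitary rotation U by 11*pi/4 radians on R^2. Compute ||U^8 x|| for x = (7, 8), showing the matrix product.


U is a rotation by theta = 11*pi/4
U^8 = rotation by 8*theta = 88*pi/4 = 0*pi/4 (mod 2*pi)
cos(0*pi/4) = 1.0000, sin(0*pi/4) = 0.0000
U^8 x = (1.0000 * 7 - 0.0000 * 8, 0.0000 * 7 + 1.0000 * 8)
= (7.0000, 8.0000)
||U^8 x|| = sqrt(7.0000^2 + 8.0000^2) = sqrt(113.0000) = 10.6301

10.6301


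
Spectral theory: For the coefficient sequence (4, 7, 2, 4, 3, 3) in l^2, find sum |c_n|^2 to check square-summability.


sum |c_n|^2 = 4^2 + 7^2 + 2^2 + 4^2 + 3^2 + 3^2
= 16 + 49 + 4 + 16 + 9 + 9
= 103

103


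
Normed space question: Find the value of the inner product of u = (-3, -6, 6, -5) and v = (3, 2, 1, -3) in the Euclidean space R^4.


Computing the standard inner product <u, v> = sum u_i * v_i
= -3*3 + -6*2 + 6*1 + -5*-3
= -9 + -12 + 6 + 15
= 0

0


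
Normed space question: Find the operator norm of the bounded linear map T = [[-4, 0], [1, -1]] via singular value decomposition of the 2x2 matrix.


A^T A = [[17, -1], [-1, 1]]
trace(A^T A) = 18, det(A^T A) = 16
discriminant = 18^2 - 4*16 = 260
Largest eigenvalue of A^T A = (trace + sqrt(disc))/2 = 17.0623
||T|| = sqrt(17.0623) = 4.1306

4.1306


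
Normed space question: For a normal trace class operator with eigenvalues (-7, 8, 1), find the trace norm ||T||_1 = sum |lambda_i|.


For a normal operator, singular values equal |eigenvalues|.
Trace norm = sum |lambda_i| = 7 + 8 + 1
= 16

16


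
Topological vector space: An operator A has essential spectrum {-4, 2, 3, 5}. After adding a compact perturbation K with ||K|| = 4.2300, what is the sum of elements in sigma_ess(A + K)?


By Weyl's theorem, the essential spectrum is invariant under compact perturbations.
sigma_ess(A + K) = sigma_ess(A) = {-4, 2, 3, 5}
Sum = -4 + 2 + 3 + 5 = 6

6


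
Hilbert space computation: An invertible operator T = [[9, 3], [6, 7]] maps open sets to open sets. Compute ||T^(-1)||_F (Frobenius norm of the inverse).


det(T) = 9*7 - 3*6 = 45
T^(-1) = (1/45) * [[7, -3], [-6, 9]] = [[0.1556, -0.0667], [-0.1333, 0.2000]]
||T^(-1)||_F^2 = 0.1556^2 + (-0.0667)^2 + (-0.1333)^2 + 0.2000^2 = 0.0864
||T^(-1)||_F = sqrt(0.0864) = 0.2940

0.2940


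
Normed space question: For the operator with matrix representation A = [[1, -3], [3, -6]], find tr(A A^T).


trace(A * A^T) = sum of squares of all entries
= 1^2 + (-3)^2 + 3^2 + (-6)^2
= 1 + 9 + 9 + 36
= 55

55


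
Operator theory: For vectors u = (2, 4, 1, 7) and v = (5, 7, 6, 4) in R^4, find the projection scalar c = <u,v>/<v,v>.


Computing <u,v> = 2*5 + 4*7 + 1*6 + 7*4 = 72
Computing <v,v> = 5^2 + 7^2 + 6^2 + 4^2 = 126
Projection coefficient = 72/126 = 0.5714

0.5714


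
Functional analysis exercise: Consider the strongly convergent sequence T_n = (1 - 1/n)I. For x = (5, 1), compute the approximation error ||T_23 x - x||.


T_23 x - x = (1 - 1/23)x - x = -x/23
||x|| = sqrt(26) = 5.0990
||T_23 x - x|| = ||x||/23 = 5.0990/23 = 0.2217

0.2217


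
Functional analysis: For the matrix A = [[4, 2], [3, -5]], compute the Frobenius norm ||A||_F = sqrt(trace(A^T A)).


||A||_F^2 = sum a_ij^2
= 4^2 + 2^2 + 3^2 + (-5)^2
= 16 + 4 + 9 + 25 = 54
||A||_F = sqrt(54) = 7.3485

7.3485


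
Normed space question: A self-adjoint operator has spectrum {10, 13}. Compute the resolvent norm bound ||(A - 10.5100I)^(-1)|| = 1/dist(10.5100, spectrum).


dist(10.5100, {10, 13}) = min(|10.5100 - 10|, |10.5100 - 13|)
= min(0.5100, 2.4900) = 0.5100
Resolvent bound = 1/0.5100 = 1.9608

1.9608


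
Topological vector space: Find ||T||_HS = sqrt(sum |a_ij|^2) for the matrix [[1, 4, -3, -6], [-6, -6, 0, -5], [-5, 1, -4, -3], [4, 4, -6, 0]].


The Hilbert-Schmidt norm is sqrt(sum of squares of all entries).
Sum of squares = 1^2 + 4^2 + (-3)^2 + (-6)^2 + (-6)^2 + (-6)^2 + 0^2 + (-5)^2 + (-5)^2 + 1^2 + (-4)^2 + (-3)^2 + 4^2 + 4^2 + (-6)^2 + 0^2
= 1 + 16 + 9 + 36 + 36 + 36 + 0 + 25 + 25 + 1 + 16 + 9 + 16 + 16 + 36 + 0 = 278
||T||_HS = sqrt(278) = 16.6733

16.6733


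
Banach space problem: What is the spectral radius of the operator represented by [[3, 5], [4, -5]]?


For a 2x2 matrix, eigenvalues satisfy lambda^2 - (trace)*lambda + det = 0
trace = 3 + -5 = -2
det = 3*-5 - 5*4 = -35
discriminant = (-2)^2 - 4*(-35) = 144
spectral radius = max |eigenvalue| = 7.0000

7.0000


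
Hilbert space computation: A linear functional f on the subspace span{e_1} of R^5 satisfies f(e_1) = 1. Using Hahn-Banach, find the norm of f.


The norm of f is given by ||f|| = sup_{||x||=1} |f(x)|.
On span{e_1}, ||e_1|| = 1, so ||f|| = |f(e_1)| / ||e_1||
= |1| / 1 = 1.0000

1.0000


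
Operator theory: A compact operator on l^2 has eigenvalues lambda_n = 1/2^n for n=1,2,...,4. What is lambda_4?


The eigenvalue formula gives lambda_4 = 1/2^4
= 1/16
= 0.0625

0.0625


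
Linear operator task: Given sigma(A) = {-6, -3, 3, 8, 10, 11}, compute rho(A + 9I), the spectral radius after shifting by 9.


Spectrum of A + 9I = {3, 6, 12, 17, 19, 20}
Spectral radius = max |lambda| over the shifted spectrum
= max(3, 6, 12, 17, 19, 20) = 20

20


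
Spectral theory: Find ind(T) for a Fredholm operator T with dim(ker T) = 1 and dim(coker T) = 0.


The Fredholm index is defined as ind(T) = dim(ker T) - dim(coker T)
= 1 - 0
= 1

1


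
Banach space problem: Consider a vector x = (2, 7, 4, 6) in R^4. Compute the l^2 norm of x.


The l^2 norm = (sum |x_i|^2)^(1/2)
Sum of 2th powers = 4 + 49 + 16 + 36 = 105
||x||_2 = (105)^(1/2) = 10.2470

10.2470


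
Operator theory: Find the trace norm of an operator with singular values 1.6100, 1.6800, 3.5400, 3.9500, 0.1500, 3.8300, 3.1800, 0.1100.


The nuclear norm is the sum of all singular values.
||T||_1 = 1.6100 + 1.6800 + 3.5400 + 3.9500 + 0.1500 + 3.8300 + 3.1800 + 0.1100
= 18.0500

18.0500


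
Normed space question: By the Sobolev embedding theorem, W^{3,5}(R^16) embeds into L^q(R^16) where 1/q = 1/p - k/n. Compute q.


Using the Sobolev embedding formula: 1/q = 1/p - k/n
1/q = 1/5 - 3/16 = 1/80
q = 1/(1/80) = 80

80.0000


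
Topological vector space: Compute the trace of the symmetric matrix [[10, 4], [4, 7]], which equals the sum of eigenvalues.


For a self-adjoint (symmetric) matrix, the eigenvalues are real.
The sum of eigenvalues equals the trace of the matrix.
trace = 10 + 7 = 17

17


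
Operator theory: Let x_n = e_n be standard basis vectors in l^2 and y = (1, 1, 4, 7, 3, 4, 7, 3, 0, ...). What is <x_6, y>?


x_6 = e_6 is the standard basis vector with 1 in position 6.
<x_6, y> = y_6 = 4
As n -> infinity, <x_n, y> -> 0, confirming weak convergence of (x_n) to 0.

4


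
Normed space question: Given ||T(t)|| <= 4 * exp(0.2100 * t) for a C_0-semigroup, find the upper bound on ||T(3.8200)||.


||T(3.8200)|| <= 4 * exp(0.2100 * 3.8200)
= 4 * exp(0.8022)
= 4 * 2.2304
= 8.9218

8.9218


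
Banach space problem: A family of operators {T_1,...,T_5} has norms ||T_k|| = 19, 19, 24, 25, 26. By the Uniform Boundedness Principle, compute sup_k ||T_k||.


By the Uniform Boundedness Principle, the supremum of norms is finite.
sup_k ||T_k|| = max(19, 19, 24, 25, 26) = 26

26


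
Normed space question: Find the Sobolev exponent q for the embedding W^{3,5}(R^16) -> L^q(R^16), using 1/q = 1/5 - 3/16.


Using the Sobolev embedding formula: 1/q = 1/p - k/n
1/q = 1/5 - 3/16 = 1/80
q = 1/(1/80) = 80

80.0000


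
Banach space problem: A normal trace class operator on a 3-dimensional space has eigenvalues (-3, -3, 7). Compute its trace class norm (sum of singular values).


For a normal operator, singular values equal |eigenvalues|.
Trace norm = sum |lambda_i| = 3 + 3 + 7
= 13

13


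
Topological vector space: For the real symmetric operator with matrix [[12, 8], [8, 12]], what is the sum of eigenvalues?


For a self-adjoint (symmetric) matrix, the eigenvalues are real.
The sum of eigenvalues equals the trace of the matrix.
trace = 12 + 12 = 24

24


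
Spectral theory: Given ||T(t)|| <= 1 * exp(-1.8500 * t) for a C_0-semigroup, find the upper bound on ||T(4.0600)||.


||T(4.0600)|| <= 1 * exp(-1.8500 * 4.0600)
= 1 * exp(-7.5110)
= 1 * 5.4703e-04
= 5.4703e-04

5.4703e-04


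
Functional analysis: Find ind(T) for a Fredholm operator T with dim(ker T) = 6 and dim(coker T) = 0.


The Fredholm index is defined as ind(T) = dim(ker T) - dim(coker T)
= 6 - 0
= 6

6


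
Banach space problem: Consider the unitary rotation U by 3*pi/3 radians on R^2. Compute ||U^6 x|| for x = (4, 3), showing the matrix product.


U is a rotation by theta = 3*pi/3
U^6 = rotation by 6*theta = 18*pi/3 = 0*pi/3 (mod 2*pi)
cos(0*pi/3) = 1.0000, sin(0*pi/3) = 0.0000
U^6 x = (1.0000 * 4 - 0.0000 * 3, 0.0000 * 4 + 1.0000 * 3)
= (4.0000, 3.0000)
||U^6 x|| = sqrt(4.0000^2 + 3.0000^2) = sqrt(25.0000) = 5.0000

5.0000


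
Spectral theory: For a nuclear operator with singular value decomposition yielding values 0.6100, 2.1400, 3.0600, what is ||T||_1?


The nuclear norm is the sum of all singular values.
||T||_1 = 0.6100 + 2.1400 + 3.0600
= 5.8100

5.8100


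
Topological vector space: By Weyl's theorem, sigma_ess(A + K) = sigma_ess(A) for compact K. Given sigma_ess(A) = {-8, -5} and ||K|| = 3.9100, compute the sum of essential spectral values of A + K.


By Weyl's theorem, the essential spectrum is invariant under compact perturbations.
sigma_ess(A + K) = sigma_ess(A) = {-8, -5}
Sum = -8 + -5 = -13

-13


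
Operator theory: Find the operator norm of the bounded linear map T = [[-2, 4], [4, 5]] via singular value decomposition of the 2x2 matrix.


A^T A = [[20, 12], [12, 41]]
trace(A^T A) = 61, det(A^T A) = 676
discriminant = 61^2 - 4*676 = 1017
Largest eigenvalue of A^T A = (trace + sqrt(disc))/2 = 46.4452
||T|| = sqrt(46.4452) = 6.8151

6.8151


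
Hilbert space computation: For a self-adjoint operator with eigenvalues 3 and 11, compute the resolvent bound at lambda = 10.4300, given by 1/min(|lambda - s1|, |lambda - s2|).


dist(10.4300, {3, 11}) = min(|10.4300 - 3|, |10.4300 - 11|)
= min(7.4300, 0.5700) = 0.5700
Resolvent bound = 1/0.5700 = 1.7544

1.7544


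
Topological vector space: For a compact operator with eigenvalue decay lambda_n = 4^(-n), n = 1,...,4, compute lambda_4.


The eigenvalue formula gives lambda_4 = 1/4^4
= 1/256
= 0.0039

0.0039


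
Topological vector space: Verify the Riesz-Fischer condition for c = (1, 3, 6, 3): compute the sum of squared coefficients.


sum |c_n|^2 = 1^2 + 3^2 + 6^2 + 3^2
= 1 + 9 + 36 + 9
= 55

55


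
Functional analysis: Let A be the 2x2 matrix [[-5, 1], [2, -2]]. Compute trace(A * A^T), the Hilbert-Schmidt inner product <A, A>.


trace(A * A^T) = sum of squares of all entries
= (-5)^2 + 1^2 + 2^2 + (-2)^2
= 25 + 1 + 4 + 4
= 34

34


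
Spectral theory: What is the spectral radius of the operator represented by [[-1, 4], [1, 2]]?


For a 2x2 matrix, eigenvalues satisfy lambda^2 - (trace)*lambda + det = 0
trace = -1 + 2 = 1
det = -1*2 - 4*1 = -6
discriminant = 1^2 - 4*(-6) = 25
spectral radius = max |eigenvalue| = 3.0000

3.0000


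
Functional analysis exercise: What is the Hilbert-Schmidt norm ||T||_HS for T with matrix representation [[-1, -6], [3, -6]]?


The Hilbert-Schmidt norm is sqrt(sum of squares of all entries).
Sum of squares = (-1)^2 + (-6)^2 + 3^2 + (-6)^2
= 1 + 36 + 9 + 36 = 82
||T||_HS = sqrt(82) = 9.0554

9.0554


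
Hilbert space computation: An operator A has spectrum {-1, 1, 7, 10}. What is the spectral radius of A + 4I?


Spectrum of A + 4I = {3, 5, 11, 14}
Spectral radius = max |lambda| over the shifted spectrum
= max(3, 5, 11, 14) = 14

14


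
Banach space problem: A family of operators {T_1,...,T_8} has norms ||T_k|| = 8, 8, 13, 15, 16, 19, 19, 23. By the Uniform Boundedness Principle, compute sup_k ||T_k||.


By the Uniform Boundedness Principle, the supremum of norms is finite.
sup_k ||T_k|| = max(8, 8, 13, 15, 16, 19, 19, 23) = 23

23


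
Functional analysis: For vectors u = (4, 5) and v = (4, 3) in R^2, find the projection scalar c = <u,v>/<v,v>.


Computing <u,v> = 4*4 + 5*3 = 31
Computing <v,v> = 4^2 + 3^2 = 25
Projection coefficient = 31/25 = 1.2400

1.2400


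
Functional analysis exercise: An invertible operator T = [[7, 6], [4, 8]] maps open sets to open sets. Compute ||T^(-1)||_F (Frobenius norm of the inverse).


det(T) = 7*8 - 6*4 = 32
T^(-1) = (1/32) * [[8, -6], [-4, 7]] = [[0.2500, -0.1875], [-0.1250, 0.2188]]
||T^(-1)||_F^2 = 0.2500^2 + (-0.1875)^2 + (-0.1250)^2 + 0.2188^2 = 0.1611
||T^(-1)||_F = sqrt(0.1611) = 0.4014

0.4014


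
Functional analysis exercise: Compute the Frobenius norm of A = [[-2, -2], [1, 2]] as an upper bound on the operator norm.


||A||_F^2 = sum a_ij^2
= (-2)^2 + (-2)^2 + 1^2 + 2^2
= 4 + 4 + 1 + 4 = 13
||A||_F = sqrt(13) = 3.6056

3.6056


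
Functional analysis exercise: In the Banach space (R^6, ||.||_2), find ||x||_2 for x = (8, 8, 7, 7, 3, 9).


The l^2 norm = (sum |x_i|^2)^(1/2)
Sum of 2th powers = 64 + 64 + 49 + 49 + 9 + 81 = 316
||x||_2 = (316)^(1/2) = 17.7764

17.7764


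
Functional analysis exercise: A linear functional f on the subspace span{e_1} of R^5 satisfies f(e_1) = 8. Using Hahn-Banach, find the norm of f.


The norm of f is given by ||f|| = sup_{||x||=1} |f(x)|.
On span{e_1}, ||e_1|| = 1, so ||f|| = |f(e_1)| / ||e_1||
= |8| / 1 = 8.0000

8.0000


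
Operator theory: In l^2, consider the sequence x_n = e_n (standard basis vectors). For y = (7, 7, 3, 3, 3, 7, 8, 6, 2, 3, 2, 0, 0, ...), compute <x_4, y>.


x_4 = e_4 is the standard basis vector with 1 in position 4.
<x_4, y> = y_4 = 3
As n -> infinity, <x_n, y> -> 0, confirming weak convergence of (x_n) to 0.

3


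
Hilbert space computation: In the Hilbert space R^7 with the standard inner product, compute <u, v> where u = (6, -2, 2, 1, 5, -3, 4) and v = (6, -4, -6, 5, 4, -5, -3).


Computing the standard inner product <u, v> = sum u_i * v_i
= 6*6 + -2*-4 + 2*-6 + 1*5 + 5*4 + -3*-5 + 4*-3
= 36 + 8 + -12 + 5 + 20 + 15 + -12
= 60

60


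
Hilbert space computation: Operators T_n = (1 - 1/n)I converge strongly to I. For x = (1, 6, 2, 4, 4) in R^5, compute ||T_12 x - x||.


T_12 x - x = (1 - 1/12)x - x = -x/12
||x|| = sqrt(73) = 8.5440
||T_12 x - x|| = ||x||/12 = 8.5440/12 = 0.7120

0.7120


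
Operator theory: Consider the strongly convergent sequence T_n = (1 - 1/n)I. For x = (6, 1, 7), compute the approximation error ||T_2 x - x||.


T_2 x - x = (1 - 1/2)x - x = -x/2
||x|| = sqrt(86) = 9.2736
||T_2 x - x|| = ||x||/2 = 9.2736/2 = 4.6368

4.6368


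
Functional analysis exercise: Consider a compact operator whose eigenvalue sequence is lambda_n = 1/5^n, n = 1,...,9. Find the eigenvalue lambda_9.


The eigenvalue formula gives lambda_9 = 1/5^9
= 1/1953125
= 5.1200e-07

5.1200e-07


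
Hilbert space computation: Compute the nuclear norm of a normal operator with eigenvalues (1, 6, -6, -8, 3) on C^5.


For a normal operator, singular values equal |eigenvalues|.
Trace norm = sum |lambda_i| = 1 + 6 + 6 + 8 + 3
= 24

24


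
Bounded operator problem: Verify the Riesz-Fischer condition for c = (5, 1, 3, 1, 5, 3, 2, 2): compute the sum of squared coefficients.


sum |c_n|^2 = 5^2 + 1^2 + 3^2 + 1^2 + 5^2 + 3^2 + 2^2 + 2^2
= 25 + 1 + 9 + 1 + 25 + 9 + 4 + 4
= 78

78


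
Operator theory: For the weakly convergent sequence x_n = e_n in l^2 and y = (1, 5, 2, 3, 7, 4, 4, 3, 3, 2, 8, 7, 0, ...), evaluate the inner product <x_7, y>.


x_7 = e_7 is the standard basis vector with 1 in position 7.
<x_7, y> = y_7 = 4
As n -> infinity, <x_n, y> -> 0, confirming weak convergence of (x_n) to 0.

4


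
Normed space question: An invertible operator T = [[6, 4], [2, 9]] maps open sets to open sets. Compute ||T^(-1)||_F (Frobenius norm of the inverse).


det(T) = 6*9 - 4*2 = 46
T^(-1) = (1/46) * [[9, -4], [-2, 6]] = [[0.1957, -0.0870], [-0.0435, 0.1304]]
||T^(-1)||_F^2 = 0.1957^2 + (-0.0870)^2 + (-0.0435)^2 + 0.1304^2 = 0.0647
||T^(-1)||_F = sqrt(0.0647) = 0.2544

0.2544


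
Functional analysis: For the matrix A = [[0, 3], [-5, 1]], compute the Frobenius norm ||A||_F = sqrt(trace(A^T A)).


||A||_F^2 = sum a_ij^2
= 0^2 + 3^2 + (-5)^2 + 1^2
= 0 + 9 + 25 + 1 = 35
||A||_F = sqrt(35) = 5.9161

5.9161


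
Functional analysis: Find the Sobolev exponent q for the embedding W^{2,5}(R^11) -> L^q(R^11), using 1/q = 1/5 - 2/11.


Using the Sobolev embedding formula: 1/q = 1/p - k/n
1/q = 1/5 - 2/11 = 1/55
q = 1/(1/55) = 55

55.0000


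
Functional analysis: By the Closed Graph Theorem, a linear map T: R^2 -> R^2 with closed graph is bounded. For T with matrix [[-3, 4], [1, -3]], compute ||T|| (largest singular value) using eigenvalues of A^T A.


A^T A = [[10, -15], [-15, 25]]
trace(A^T A) = 35, det(A^T A) = 25
discriminant = 35^2 - 4*25 = 1125
Largest eigenvalue of A^T A = (trace + sqrt(disc))/2 = 34.2705
||T|| = sqrt(34.2705) = 5.8541

5.8541


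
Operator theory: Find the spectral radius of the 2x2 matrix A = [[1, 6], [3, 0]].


For a 2x2 matrix, eigenvalues satisfy lambda^2 - (trace)*lambda + det = 0
trace = 1 + 0 = 1
det = 1*0 - 6*3 = -18
discriminant = 1^2 - 4*(-18) = 73
spectral radius = max |eigenvalue| = 4.7720

4.7720


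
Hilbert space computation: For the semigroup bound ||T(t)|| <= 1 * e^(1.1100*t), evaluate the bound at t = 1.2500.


||T(1.2500)|| <= 1 * exp(1.1100 * 1.2500)
= 1 * exp(1.3875)
= 1 * 4.0048
= 4.0048

4.0048


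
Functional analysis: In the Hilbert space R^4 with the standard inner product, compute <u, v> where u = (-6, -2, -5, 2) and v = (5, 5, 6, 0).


Computing the standard inner product <u, v> = sum u_i * v_i
= -6*5 + -2*5 + -5*6 + 2*0
= -30 + -10 + -30 + 0
= -70

-70


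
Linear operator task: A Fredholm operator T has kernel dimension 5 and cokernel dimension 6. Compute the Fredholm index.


The Fredholm index is defined as ind(T) = dim(ker T) - dim(coker T)
= 5 - 6
= -1

-1


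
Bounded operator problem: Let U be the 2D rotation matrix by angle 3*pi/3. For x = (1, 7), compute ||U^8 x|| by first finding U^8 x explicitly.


U is a rotation by theta = 3*pi/3
U^8 = rotation by 8*theta = 24*pi/3 = 0*pi/3 (mod 2*pi)
cos(0*pi/3) = 1.0000, sin(0*pi/3) = 0.0000
U^8 x = (1.0000 * 1 - 0.0000 * 7, 0.0000 * 1 + 1.0000 * 7)
= (1.0000, 7.0000)
||U^8 x|| = sqrt(1.0000^2 + 7.0000^2) = sqrt(50.0000) = 7.0711

7.0711


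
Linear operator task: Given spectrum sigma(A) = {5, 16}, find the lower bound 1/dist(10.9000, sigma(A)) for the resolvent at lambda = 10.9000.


dist(10.9000, {5, 16}) = min(|10.9000 - 5|, |10.9000 - 16|)
= min(5.9000, 5.1000) = 5.1000
Resolvent bound = 1/5.1000 = 0.1961

0.1961


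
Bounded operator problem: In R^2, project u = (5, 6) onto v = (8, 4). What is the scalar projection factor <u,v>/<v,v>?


Computing <u,v> = 5*8 + 6*4 = 64
Computing <v,v> = 8^2 + 4^2 = 80
Projection coefficient = 64/80 = 0.8000

0.8000


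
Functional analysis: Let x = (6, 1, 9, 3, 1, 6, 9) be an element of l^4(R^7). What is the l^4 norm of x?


The l^4 norm = (sum |x_i|^4)^(1/4)
Sum of 4th powers = 1296 + 1 + 6561 + 81 + 1 + 1296 + 6561 = 15797
||x||_4 = (15797)^(1/4) = 11.2110

11.2110


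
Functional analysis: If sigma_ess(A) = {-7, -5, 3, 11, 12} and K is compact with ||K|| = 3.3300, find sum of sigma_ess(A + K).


By Weyl's theorem, the essential spectrum is invariant under compact perturbations.
sigma_ess(A + K) = sigma_ess(A) = {-7, -5, 3, 11, 12}
Sum = -7 + -5 + 3 + 11 + 12 = 14

14


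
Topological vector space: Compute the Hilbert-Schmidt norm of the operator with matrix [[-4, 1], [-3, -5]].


The Hilbert-Schmidt norm is sqrt(sum of squares of all entries).
Sum of squares = (-4)^2 + 1^2 + (-3)^2 + (-5)^2
= 16 + 1 + 9 + 25 = 51
||T||_HS = sqrt(51) = 7.1414

7.1414


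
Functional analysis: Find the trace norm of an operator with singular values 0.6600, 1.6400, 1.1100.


The nuclear norm is the sum of all singular values.
||T||_1 = 0.6600 + 1.6400 + 1.1100
= 3.4100

3.4100


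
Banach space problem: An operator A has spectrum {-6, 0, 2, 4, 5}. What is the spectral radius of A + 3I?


Spectrum of A + 3I = {-3, 3, 5, 7, 8}
Spectral radius = max |lambda| over the shifted spectrum
= max(3, 3, 5, 7, 8) = 8

8


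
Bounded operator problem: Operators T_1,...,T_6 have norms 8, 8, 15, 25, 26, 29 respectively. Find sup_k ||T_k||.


By the Uniform Boundedness Principle, the supremum of norms is finite.
sup_k ||T_k|| = max(8, 8, 15, 25, 26, 29) = 29

29


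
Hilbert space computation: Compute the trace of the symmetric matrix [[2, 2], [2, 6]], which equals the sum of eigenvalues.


For a self-adjoint (symmetric) matrix, the eigenvalues are real.
The sum of eigenvalues equals the trace of the matrix.
trace = 2 + 6 = 8

8


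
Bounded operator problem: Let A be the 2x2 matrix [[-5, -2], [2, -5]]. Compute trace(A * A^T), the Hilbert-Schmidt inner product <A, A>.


trace(A * A^T) = sum of squares of all entries
= (-5)^2 + (-2)^2 + 2^2 + (-5)^2
= 25 + 4 + 4 + 25
= 58

58


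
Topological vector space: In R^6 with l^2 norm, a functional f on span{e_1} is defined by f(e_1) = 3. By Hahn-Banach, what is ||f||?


The norm of f is given by ||f|| = sup_{||x||=1} |f(x)|.
On span{e_1}, ||e_1|| = 1, so ||f|| = |f(e_1)| / ||e_1||
= |3| / 1 = 3.0000

3.0000


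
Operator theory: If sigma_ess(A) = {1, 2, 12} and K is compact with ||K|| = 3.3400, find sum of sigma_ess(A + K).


By Weyl's theorem, the essential spectrum is invariant under compact perturbations.
sigma_ess(A + K) = sigma_ess(A) = {1, 2, 12}
Sum = 1 + 2 + 12 = 15

15


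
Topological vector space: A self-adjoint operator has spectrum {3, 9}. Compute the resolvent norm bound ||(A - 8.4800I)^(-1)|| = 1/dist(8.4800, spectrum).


dist(8.4800, {3, 9}) = min(|8.4800 - 3|, |8.4800 - 9|)
= min(5.4800, 0.5200) = 0.5200
Resolvent bound = 1/0.5200 = 1.9231

1.9231


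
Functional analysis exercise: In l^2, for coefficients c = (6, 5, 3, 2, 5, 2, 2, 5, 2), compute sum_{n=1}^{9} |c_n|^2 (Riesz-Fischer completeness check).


sum |c_n|^2 = 6^2 + 5^2 + 3^2 + 2^2 + 5^2 + 2^2 + 2^2 + 5^2 + 2^2
= 36 + 25 + 9 + 4 + 25 + 4 + 4 + 25 + 4
= 136

136


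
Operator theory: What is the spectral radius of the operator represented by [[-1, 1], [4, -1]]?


For a 2x2 matrix, eigenvalues satisfy lambda^2 - (trace)*lambda + det = 0
trace = -1 + -1 = -2
det = -1*-1 - 1*4 = -3
discriminant = (-2)^2 - 4*(-3) = 16
spectral radius = max |eigenvalue| = 3.0000

3.0000


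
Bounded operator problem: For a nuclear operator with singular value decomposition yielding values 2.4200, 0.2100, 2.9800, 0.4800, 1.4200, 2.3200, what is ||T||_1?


The nuclear norm is the sum of all singular values.
||T||_1 = 2.4200 + 0.2100 + 2.9800 + 0.4800 + 1.4200 + 2.3200
= 9.8300

9.8300


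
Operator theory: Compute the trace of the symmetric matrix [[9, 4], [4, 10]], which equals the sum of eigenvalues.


For a self-adjoint (symmetric) matrix, the eigenvalues are real.
The sum of eigenvalues equals the trace of the matrix.
trace = 9 + 10 = 19

19


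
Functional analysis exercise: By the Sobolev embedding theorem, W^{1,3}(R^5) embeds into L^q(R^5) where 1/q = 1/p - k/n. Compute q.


Using the Sobolev embedding formula: 1/q = 1/p - k/n
1/q = 1/3 - 1/5 = 2/15
q = 1/(2/15) = 15/2 = 7.5000

7.5000


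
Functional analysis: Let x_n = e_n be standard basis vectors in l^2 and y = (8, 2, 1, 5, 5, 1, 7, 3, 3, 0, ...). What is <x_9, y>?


x_9 = e_9 is the standard basis vector with 1 in position 9.
<x_9, y> = y_9 = 3
As n -> infinity, <x_n, y> -> 0, confirming weak convergence of (x_n) to 0.

3


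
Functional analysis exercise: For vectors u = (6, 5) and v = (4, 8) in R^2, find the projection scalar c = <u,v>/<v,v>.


Computing <u,v> = 6*4 + 5*8 = 64
Computing <v,v> = 4^2 + 8^2 = 80
Projection coefficient = 64/80 = 0.8000

0.8000
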